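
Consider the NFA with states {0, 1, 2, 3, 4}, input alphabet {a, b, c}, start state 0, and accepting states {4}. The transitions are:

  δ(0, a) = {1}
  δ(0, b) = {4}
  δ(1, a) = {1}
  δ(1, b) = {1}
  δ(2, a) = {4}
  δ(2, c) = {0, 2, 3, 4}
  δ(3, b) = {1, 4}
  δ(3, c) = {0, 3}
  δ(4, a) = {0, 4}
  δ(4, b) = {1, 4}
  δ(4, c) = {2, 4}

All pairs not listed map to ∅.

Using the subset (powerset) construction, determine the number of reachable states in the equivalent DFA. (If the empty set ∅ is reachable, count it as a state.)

Start state of the DFA: {0}.
{0} --a--> {1}  [new]
{0} --b--> {4}  [new]
{0} --c--> ∅  [new]
{1} --a--> {1}  [seen]
{1} --b--> {1}  [seen]
{1} --c--> ∅  [seen]
{4} --a--> {0, 4}  [new]
{4} --b--> {1, 4}  [new]
{4} --c--> {2, 4}  [new]
∅ --a--> ∅  [seen]
∅ --b--> ∅  [seen]
∅ --c--> ∅  [seen]
{0, 4} --a--> {0, 1, 4}  [new]
{0, 4} --b--> {1, 4}  [seen]
{0, 4} --c--> {2, 4}  [seen]
{1, 4} --a--> {0, 1, 4}  [seen]
{1, 4} --b--> {1, 4}  [seen]
{1, 4} --c--> {2, 4}  [seen]
{2, 4} --a--> {0, 4}  [seen]
{2, 4} --b--> {1, 4}  [seen]
{2, 4} --c--> {0, 2, 3, 4}  [new]
{0, 1, 4} --a--> {0, 1, 4}  [seen]
{0, 1, 4} --b--> {1, 4}  [seen]
{0, 1, 4} --c--> {2, 4}  [seen]
{0, 2, 3, 4} --a--> {0, 1, 4}  [seen]
{0, 2, 3, 4} --b--> {1, 4}  [seen]
{0, 2, 3, 4} --c--> {0, 2, 3, 4}  [seen]
Reachable DFA states: {0}, {1}, {4}, ∅, {0, 4}, {1, 4}, {2, 4}, {0, 1, 4}, {0, 2, 3, 4}.

9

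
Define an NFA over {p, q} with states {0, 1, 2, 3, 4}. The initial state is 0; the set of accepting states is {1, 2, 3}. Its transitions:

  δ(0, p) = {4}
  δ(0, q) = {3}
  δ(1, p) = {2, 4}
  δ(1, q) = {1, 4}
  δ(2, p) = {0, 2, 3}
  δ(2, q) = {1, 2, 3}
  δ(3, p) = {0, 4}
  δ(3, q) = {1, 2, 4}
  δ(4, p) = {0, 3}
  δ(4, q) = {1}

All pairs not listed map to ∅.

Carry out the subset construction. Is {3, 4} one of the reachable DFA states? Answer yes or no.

Start state of the DFA: {0}.
{0} --p--> {4}  [new]
{0} --q--> {3}  [new]
{4} --p--> {0, 3}  [new]
{4} --q--> {1}  [new]
{3} --p--> {0, 4}  [new]
{3} --q--> {1, 2, 4}  [new]
{0, 3} --p--> {0, 4}  [seen]
{0, 3} --q--> {1, 2, 3, 4}  [new]
{1} --p--> {2, 4}  [new]
{1} --q--> {1, 4}  [new]
{0, 4} --p--> {0, 3, 4}  [new]
{0, 4} --q--> {1, 3}  [new]
{1, 2, 4} --p--> {0, 2, 3, 4}  [new]
{1, 2, 4} --q--> {1, 2, 3, 4}  [seen]
{1, 2, 3, 4} --p--> {0, 2, 3, 4}  [seen]
{1, 2, 3, 4} --q--> {1, 2, 3, 4}  [seen]
{2, 4} --p--> {0, 2, 3}  [new]
{2, 4} --q--> {1, 2, 3}  [new]
{1, 4} --p--> {0, 2, 3, 4}  [seen]
{1, 4} --q--> {1, 4}  [seen]
{0, 3, 4} --p--> {0, 3, 4}  [seen]
{0, 3, 4} --q--> {1, 2, 3, 4}  [seen]
{1, 3} --p--> {0, 2, 4}  [new]
{1, 3} --q--> {1, 2, 4}  [seen]
{0, 2, 3, 4} --p--> {0, 2, 3, 4}  [seen]
{0, 2, 3, 4} --q--> {1, 2, 3, 4}  [seen]
{0, 2, 3} --p--> {0, 2, 3, 4}  [seen]
{0, 2, 3} --q--> {1, 2, 3, 4}  [seen]
{1, 2, 3} --p--> {0, 2, 3, 4}  [seen]
{1, 2, 3} --q--> {1, 2, 3, 4}  [seen]
{0, 2, 4} --p--> {0, 2, 3, 4}  [seen]
{0, 2, 4} --q--> {1, 2, 3}  [seen]
Reachable DFA states: {0}, {4}, {3}, {0, 3}, {1}, {0, 4}, {1, 2, 4}, {1, 2, 3, 4}, {2, 4}, {1, 4}, {0, 3, 4}, {1, 3}, {0, 2, 3, 4}, {0, 2, 3}, {1, 2, 3}, {0, 2, 4}.
{3, 4} is not among them.

no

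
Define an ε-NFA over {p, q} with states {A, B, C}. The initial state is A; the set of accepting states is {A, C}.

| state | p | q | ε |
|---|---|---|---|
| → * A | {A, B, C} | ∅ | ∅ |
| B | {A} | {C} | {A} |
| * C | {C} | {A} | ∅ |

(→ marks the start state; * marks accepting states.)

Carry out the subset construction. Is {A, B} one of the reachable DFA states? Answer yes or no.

Start state of the DFA: {A} (ε-closure of the NFA start).
{A} --p--> {A, B, C}  [new]
{A} --q--> ∅  [new]
{A, B, C} --p--> {A, B, C}  [seen]
{A, B, C} --q--> {A, C}  [new]
∅ --p--> ∅  [seen]
∅ --q--> ∅  [seen]
{A, C} --p--> {A, B, C}  [seen]
{A, C} --q--> {A}  [seen]
Reachable DFA states: {A}, {A, B, C}, ∅, {A, C}.
{A, B} is not among them.

no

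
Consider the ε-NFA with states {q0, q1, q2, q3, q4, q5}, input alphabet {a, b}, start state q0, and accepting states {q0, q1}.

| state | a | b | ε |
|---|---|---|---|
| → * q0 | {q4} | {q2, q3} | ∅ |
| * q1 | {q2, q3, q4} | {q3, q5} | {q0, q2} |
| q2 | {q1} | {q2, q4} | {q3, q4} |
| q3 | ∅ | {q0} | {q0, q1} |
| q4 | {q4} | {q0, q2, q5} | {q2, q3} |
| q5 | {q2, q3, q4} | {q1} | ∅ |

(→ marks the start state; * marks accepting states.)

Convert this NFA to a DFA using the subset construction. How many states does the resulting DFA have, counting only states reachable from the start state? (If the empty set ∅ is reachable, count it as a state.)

3

Start state of the DFA: {q0} (ε-closure of the NFA start).
{q0} --a--> {q0, q1, q2, q3, q4}  [new]
{q0} --b--> {q0, q1, q2, q3, q4}  [seen]
{q0, q1, q2, q3, q4} --a--> {q0, q1, q2, q3, q4}  [seen]
{q0, q1, q2, q3, q4} --b--> {q0, q1, q2, q3, q4, q5}  [new]
{q0, q1, q2, q3, q4, q5} --a--> {q0, q1, q2, q3, q4}  [seen]
{q0, q1, q2, q3, q4, q5} --b--> {q0, q1, q2, q3, q4, q5}  [seen]
Reachable DFA states: {q0}, {q0, q1, q2, q3, q4}, {q0, q1, q2, q3, q4, q5}.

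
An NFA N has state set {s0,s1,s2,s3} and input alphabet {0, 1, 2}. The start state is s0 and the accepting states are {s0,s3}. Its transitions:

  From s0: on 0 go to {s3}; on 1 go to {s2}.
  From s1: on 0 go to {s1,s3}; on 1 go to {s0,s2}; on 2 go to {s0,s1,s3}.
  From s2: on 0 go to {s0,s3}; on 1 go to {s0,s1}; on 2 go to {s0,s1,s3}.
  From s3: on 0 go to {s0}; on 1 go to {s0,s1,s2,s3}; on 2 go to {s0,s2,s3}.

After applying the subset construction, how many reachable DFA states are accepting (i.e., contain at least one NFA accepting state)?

10

Start state of the DFA: {s0}.
{s0} --0--> {s3}  [new]
{s0} --1--> {s2}  [new]
{s0} --2--> ∅  [new]
{s3} --0--> {s0}  [seen]
{s3} --1--> {s0,s1,s2,s3}  [new]
{s3} --2--> {s0,s2,s3}  [new]
{s2} --0--> {s0,s3}  [new]
{s2} --1--> {s0,s1}  [new]
{s2} --2--> {s0,s1,s3}  [new]
∅ --0--> ∅  [seen]
∅ --1--> ∅  [seen]
∅ --2--> ∅  [seen]
{s0,s1,s2,s3} --0--> {s0,s1,s3}  [seen]
{s0,s1,s2,s3} --1--> {s0,s1,s2,s3}  [seen]
{s0,s1,s2,s3} --2--> {s0,s1,s2,s3}  [seen]
{s0,s2,s3} --0--> {s0,s3}  [seen]
{s0,s2,s3} --1--> {s0,s1,s2,s3}  [seen]
{s0,s2,s3} --2--> {s0,s1,s2,s3}  [seen]
{s0,s3} --0--> {s0,s3}  [seen]
{s0,s3} --1--> {s0,s1,s2,s3}  [seen]
{s0,s3} --2--> {s0,s2,s3}  [seen]
{s0,s1} --0--> {s1,s3}  [new]
{s0,s1} --1--> {s0,s2}  [new]
{s0,s1} --2--> {s0,s1,s3}  [seen]
{s0,s1,s3} --0--> {s0,s1,s3}  [seen]
{s0,s1,s3} --1--> {s0,s1,s2,s3}  [seen]
{s0,s1,s3} --2--> {s0,s1,s2,s3}  [seen]
{s1,s3} --0--> {s0,s1,s3}  [seen]
{s1,s3} --1--> {s0,s1,s2,s3}  [seen]
{s1,s3} --2--> {s0,s1,s2,s3}  [seen]
{s0,s2} --0--> {s0,s3}  [seen]
{s0,s2} --1--> {s0,s1,s2}  [new]
{s0,s2} --2--> {s0,s1,s3}  [seen]
{s0,s1,s2} --0--> {s0,s1,s3}  [seen]
{s0,s1,s2} --1--> {s0,s1,s2}  [seen]
{s0,s1,s2} --2--> {s0,s1,s3}  [seen]
Reachable DFA states: {s0}, {s3}, {s2}, ∅, {s0,s1,s2,s3}, {s0,s2,s3}, {s0,s3}, {s0,s1}, {s0,s1,s3}, {s1,s3}, {s0,s2}, {s0,s1,s2}.
Accepting DFA states (contain an NFA accepting state): {s0}, {s3}, {s0,s1,s2,s3}, {s0,s2,s3}, {s0,s3}, {s0,s1}, {s0,s1,s3}, {s1,s3}, {s0,s2}, {s0,s1,s2}.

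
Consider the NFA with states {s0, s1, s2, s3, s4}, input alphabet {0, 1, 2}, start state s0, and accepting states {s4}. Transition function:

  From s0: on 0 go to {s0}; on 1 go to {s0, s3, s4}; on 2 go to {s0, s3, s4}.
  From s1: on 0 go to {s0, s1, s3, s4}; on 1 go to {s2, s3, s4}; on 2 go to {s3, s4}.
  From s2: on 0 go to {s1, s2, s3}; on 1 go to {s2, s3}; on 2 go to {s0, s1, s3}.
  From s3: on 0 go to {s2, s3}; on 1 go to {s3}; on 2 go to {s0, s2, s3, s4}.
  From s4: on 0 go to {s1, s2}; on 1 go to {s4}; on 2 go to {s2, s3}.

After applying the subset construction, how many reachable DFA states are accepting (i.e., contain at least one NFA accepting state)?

3

Start state of the DFA: {s0}.
{s0} --0--> {s0}  [seen]
{s0} --1--> {s0, s3, s4}  [new]
{s0} --2--> {s0, s3, s4}  [seen]
{s0, s3, s4} --0--> {s0, s1, s2, s3}  [new]
{s0, s3, s4} --1--> {s0, s3, s4}  [seen]
{s0, s3, s4} --2--> {s0, s2, s3, s4}  [new]
{s0, s1, s2, s3} --0--> {s0, s1, s2, s3, s4}  [new]
{s0, s1, s2, s3} --1--> {s0, s2, s3, s4}  [seen]
{s0, s1, s2, s3} --2--> {s0, s1, s2, s3, s4}  [seen]
{s0, s2, s3, s4} --0--> {s0, s1, s2, s3}  [seen]
{s0, s2, s3, s4} --1--> {s0, s2, s3, s4}  [seen]
{s0, s2, s3, s4} --2--> {s0, s1, s2, s3, s4}  [seen]
{s0, s1, s2, s3, s4} --0--> {s0, s1, s2, s3, s4}  [seen]
{s0, s1, s2, s3, s4} --1--> {s0, s2, s3, s4}  [seen]
{s0, s1, s2, s3, s4} --2--> {s0, s1, s2, s3, s4}  [seen]
Reachable DFA states: {s0}, {s0, s3, s4}, {s0, s1, s2, s3}, {s0, s2, s3, s4}, {s0, s1, s2, s3, s4}.
Accepting DFA states (contain an NFA accepting state): {s0, s3, s4}, {s0, s2, s3, s4}, {s0, s1, s2, s3, s4}.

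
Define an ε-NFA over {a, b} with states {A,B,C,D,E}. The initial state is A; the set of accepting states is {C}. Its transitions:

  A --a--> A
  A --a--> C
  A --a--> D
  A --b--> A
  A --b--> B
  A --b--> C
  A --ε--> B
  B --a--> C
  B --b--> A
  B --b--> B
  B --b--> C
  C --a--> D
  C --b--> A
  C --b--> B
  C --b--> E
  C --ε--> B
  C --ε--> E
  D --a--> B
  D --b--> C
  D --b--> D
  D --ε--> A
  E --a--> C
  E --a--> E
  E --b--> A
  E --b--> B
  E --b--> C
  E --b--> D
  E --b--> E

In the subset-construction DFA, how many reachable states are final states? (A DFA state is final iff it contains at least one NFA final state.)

2

Start state of the DFA: {A,B} (ε-closure of the NFA start).
{A,B} --a--> {A,B,C,D,E}  [new]
{A,B} --b--> {A,B,C,E}  [new]
{A,B,C,D,E} --a--> {A,B,C,D,E}  [seen]
{A,B,C,D,E} --b--> {A,B,C,D,E}  [seen]
{A,B,C,E} --a--> {A,B,C,D,E}  [seen]
{A,B,C,E} --b--> {A,B,C,D,E}  [seen]
Reachable DFA states: {A,B}, {A,B,C,D,E}, {A,B,C,E}.
Accepting DFA states (contain an NFA accepting state): {A,B,C,D,E}, {A,B,C,E}.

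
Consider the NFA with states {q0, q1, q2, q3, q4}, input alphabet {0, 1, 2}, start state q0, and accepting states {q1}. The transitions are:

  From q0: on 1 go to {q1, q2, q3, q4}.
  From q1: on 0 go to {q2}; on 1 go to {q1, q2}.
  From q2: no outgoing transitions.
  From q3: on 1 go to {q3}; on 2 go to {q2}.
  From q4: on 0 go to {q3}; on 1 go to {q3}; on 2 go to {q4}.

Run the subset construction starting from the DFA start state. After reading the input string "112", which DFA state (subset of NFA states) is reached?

{q2}

Start: {q0}.
δ(q0,1) = {q1, q2, q3, q4}.
Union: {q1, q2, q3, q4}.
After 1: {q1, q2, q3, q4}.
δ(q1,1) = {q1, q2}; δ(q2,1) = ∅; δ(q3,1) = {q3}; δ(q4,1) = {q3}.
Union: {q1, q2, q3}.
After 1: {q1, q2, q3}.
δ(q1,2) = ∅; δ(q2,2) = ∅; δ(q3,2) = {q2}.
Union: {q2}.
After 2: {q2}.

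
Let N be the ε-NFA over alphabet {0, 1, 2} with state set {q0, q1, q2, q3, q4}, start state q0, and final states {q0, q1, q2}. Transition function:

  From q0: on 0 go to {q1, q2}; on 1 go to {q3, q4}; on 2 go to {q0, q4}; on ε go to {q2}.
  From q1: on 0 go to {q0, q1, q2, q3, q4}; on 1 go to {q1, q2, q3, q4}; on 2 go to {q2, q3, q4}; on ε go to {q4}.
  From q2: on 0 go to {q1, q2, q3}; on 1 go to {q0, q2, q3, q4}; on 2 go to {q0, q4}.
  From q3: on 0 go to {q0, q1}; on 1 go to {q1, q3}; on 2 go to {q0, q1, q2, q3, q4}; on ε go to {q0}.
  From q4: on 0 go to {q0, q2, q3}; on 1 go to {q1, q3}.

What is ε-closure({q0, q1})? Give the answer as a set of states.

Begin with {q0, q1}.
q0 →ε {q2}; add q2.
q1 →ε {q4}; add q4.
ε-closure = {q0, q1, q2, q4}.

{q0, q1, q2, q4}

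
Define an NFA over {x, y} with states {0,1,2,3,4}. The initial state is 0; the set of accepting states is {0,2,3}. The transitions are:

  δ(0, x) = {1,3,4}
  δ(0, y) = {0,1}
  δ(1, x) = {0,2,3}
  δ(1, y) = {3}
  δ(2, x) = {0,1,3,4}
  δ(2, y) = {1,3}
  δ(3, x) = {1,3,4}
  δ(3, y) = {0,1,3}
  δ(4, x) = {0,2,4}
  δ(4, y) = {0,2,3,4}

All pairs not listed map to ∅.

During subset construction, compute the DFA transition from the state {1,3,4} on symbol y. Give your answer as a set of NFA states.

δ(1,y) = {3}; δ(3,y) = {0,1,3}; δ(4,y) = {0,2,3,4}.
Union: {0,1,2,3,4}.

{0,1,2,3,4}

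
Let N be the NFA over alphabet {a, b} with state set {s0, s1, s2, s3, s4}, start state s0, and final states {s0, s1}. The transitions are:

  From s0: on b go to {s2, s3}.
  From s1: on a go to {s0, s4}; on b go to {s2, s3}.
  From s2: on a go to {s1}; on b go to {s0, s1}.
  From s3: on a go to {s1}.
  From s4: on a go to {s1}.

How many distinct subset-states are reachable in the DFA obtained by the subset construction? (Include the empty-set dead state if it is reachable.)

6

Start state of the DFA: {s0}.
{s0} --a--> ∅  [new]
{s0} --b--> {s2, s3}  [new]
∅ --a--> ∅  [seen]
∅ --b--> ∅  [seen]
{s2, s3} --a--> {s1}  [new]
{s2, s3} --b--> {s0, s1}  [new]
{s1} --a--> {s0, s4}  [new]
{s1} --b--> {s2, s3}  [seen]
{s0, s1} --a--> {s0, s4}  [seen]
{s0, s1} --b--> {s2, s3}  [seen]
{s0, s4} --a--> {s1}  [seen]
{s0, s4} --b--> {s2, s3}  [seen]
Reachable DFA states: {s0}, ∅, {s2, s3}, {s1}, {s0, s1}, {s0, s4}.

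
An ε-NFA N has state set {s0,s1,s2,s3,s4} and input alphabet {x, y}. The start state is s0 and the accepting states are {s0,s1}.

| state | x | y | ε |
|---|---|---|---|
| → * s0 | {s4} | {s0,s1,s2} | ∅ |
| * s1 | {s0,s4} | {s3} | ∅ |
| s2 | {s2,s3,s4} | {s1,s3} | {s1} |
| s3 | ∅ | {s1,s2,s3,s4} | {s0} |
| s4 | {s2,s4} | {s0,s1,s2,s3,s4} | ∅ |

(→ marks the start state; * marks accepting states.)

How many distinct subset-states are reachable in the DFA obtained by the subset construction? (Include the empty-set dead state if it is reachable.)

6

Start state of the DFA: {s0} (ε-closure of the NFA start).
{s0} --x--> {s4}  [new]
{s0} --y--> {s0,s1,s2}  [new]
{s4} --x--> {s1,s2,s4}  [new]
{s4} --y--> {s0,s1,s2,s3,s4}  [new]
{s0,s1,s2} --x--> {s0,s1,s2,s3,s4}  [seen]
{s0,s1,s2} --y--> {s0,s1,s2,s3}  [new]
{s1,s2,s4} --x--> {s0,s1,s2,s3,s4}  [seen]
{s1,s2,s4} --y--> {s0,s1,s2,s3,s4}  [seen]
{s0,s1,s2,s3,s4} --x--> {s0,s1,s2,s3,s4}  [seen]
{s0,s1,s2,s3,s4} --y--> {s0,s1,s2,s3,s4}  [seen]
{s0,s1,s2,s3} --x--> {s0,s1,s2,s3,s4}  [seen]
{s0,s1,s2,s3} --y--> {s0,s1,s2,s3,s4}  [seen]
Reachable DFA states: {s0}, {s4}, {s0,s1,s2}, {s1,s2,s4}, {s0,s1,s2,s3,s4}, {s0,s1,s2,s3}.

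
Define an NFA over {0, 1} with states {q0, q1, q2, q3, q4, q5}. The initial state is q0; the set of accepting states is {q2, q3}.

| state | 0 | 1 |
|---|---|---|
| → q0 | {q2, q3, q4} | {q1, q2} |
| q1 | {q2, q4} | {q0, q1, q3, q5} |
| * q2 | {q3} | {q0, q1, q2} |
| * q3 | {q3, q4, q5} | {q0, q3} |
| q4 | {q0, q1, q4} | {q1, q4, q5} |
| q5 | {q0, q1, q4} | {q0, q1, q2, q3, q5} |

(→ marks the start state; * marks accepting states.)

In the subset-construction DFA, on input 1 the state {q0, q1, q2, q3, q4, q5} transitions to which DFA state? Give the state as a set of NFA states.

δ(q0,1) = {q1, q2}; δ(q1,1) = {q0, q1, q3, q5}; δ(q2,1) = {q0, q1, q2}; δ(q3,1) = {q0, q3}; δ(q4,1) = {q1, q4, q5}; δ(q5,1) = {q0, q1, q2, q3, q5}.
Union: {q0, q1, q2, q3, q4, q5}.

{q0, q1, q2, q3, q4, q5}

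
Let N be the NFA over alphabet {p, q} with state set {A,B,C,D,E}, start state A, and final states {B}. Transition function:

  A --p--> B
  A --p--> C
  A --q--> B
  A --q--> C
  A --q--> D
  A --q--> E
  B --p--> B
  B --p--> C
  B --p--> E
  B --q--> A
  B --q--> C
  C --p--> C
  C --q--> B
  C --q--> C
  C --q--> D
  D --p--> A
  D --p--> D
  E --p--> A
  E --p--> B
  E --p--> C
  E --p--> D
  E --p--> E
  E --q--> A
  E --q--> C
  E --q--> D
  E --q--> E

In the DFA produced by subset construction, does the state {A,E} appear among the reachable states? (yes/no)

Start state of the DFA: {A}.
{A} --p--> {B,C}  [new]
{A} --q--> {B,C,D,E}  [new]
{B,C} --p--> {B,C,E}  [new]
{B,C} --q--> {A,B,C,D}  [new]
{B,C,D,E} --p--> {A,B,C,D,E}  [new]
{B,C,D,E} --q--> {A,B,C,D,E}  [seen]
{B,C,E} --p--> {A,B,C,D,E}  [seen]
{B,C,E} --q--> {A,B,C,D,E}  [seen]
{A,B,C,D} --p--> {A,B,C,D,E}  [seen]
{A,B,C,D} --q--> {A,B,C,D,E}  [seen]
{A,B,C,D,E} --p--> {A,B,C,D,E}  [seen]
{A,B,C,D,E} --q--> {A,B,C,D,E}  [seen]
Reachable DFA states: {A}, {B,C}, {B,C,D,E}, {B,C,E}, {A,B,C,D}, {A,B,C,D,E}.
{A,E} is not among them.

no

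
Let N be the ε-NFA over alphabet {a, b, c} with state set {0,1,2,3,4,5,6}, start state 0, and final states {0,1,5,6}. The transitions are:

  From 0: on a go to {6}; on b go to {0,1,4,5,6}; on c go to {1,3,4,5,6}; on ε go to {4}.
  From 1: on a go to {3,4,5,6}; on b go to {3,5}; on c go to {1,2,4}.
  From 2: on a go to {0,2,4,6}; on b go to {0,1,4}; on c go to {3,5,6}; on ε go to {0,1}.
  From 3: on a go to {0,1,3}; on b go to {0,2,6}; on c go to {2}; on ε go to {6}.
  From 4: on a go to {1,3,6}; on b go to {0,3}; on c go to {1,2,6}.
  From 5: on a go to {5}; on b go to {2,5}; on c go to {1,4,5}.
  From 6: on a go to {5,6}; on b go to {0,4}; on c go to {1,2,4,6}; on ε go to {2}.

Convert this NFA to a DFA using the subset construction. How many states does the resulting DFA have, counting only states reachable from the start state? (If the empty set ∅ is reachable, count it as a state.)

3

Start state of the DFA: {0,4} (ε-closure of the NFA start).
{0,4} --a--> {0,1,2,3,4,6}  [new]
{0,4} --b--> {0,1,2,3,4,5,6}  [new]
{0,4} --c--> {0,1,2,3,4,5,6}  [seen]
{0,1,2,3,4,6} --a--> {0,1,2,3,4,5,6}  [seen]
{0,1,2,3,4,6} --b--> {0,1,2,3,4,5,6}  [seen]
{0,1,2,3,4,6} --c--> {0,1,2,3,4,5,6}  [seen]
{0,1,2,3,4,5,6} --a--> {0,1,2,3,4,5,6}  [seen]
{0,1,2,3,4,5,6} --b--> {0,1,2,3,4,5,6}  [seen]
{0,1,2,3,4,5,6} --c--> {0,1,2,3,4,5,6}  [seen]
Reachable DFA states: {0,4}, {0,1,2,3,4,6}, {0,1,2,3,4,5,6}.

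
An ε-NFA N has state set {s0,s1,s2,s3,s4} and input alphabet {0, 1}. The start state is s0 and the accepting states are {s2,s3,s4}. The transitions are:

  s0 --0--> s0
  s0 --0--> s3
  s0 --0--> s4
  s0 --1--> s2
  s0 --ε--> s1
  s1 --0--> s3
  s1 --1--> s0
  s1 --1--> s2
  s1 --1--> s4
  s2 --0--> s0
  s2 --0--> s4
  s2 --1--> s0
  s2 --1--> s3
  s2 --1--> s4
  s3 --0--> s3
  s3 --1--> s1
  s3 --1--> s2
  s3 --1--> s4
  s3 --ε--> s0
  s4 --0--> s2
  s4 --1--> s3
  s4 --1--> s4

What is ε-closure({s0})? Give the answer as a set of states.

{s0,s1}

Begin with {s0}.
s0 →ε {s1}; add s1.
ε-closure = {s0,s1}.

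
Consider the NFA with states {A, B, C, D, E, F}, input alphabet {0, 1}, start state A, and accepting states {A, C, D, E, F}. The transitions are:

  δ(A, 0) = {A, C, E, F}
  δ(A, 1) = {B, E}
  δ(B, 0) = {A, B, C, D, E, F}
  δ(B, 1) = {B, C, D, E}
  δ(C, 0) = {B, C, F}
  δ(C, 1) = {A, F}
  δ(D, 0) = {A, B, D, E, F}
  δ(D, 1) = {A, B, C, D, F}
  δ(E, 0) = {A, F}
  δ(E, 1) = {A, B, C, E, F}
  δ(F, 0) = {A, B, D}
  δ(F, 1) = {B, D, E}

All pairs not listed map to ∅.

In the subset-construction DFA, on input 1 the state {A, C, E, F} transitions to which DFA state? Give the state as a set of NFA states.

{A, B, C, D, E, F}

δ(A,1) = {B, E}; δ(C,1) = {A, F}; δ(E,1) = {A, B, C, E, F}; δ(F,1) = {B, D, E}.
Union: {A, B, C, D, E, F}.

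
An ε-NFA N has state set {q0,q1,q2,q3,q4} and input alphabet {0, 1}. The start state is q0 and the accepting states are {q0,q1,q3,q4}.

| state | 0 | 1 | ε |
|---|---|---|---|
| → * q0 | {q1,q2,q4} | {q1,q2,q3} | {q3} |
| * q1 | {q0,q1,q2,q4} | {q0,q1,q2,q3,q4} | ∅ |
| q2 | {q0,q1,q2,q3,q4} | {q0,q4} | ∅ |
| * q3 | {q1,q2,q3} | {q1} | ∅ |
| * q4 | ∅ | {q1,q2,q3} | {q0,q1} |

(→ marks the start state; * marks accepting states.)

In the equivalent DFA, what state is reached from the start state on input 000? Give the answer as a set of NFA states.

{q0,q1,q2,q3,q4}

Start: {q0,q3}.
δ(q0,0) = {q1,q2,q4}; δ(q3,0) = {q1,q2,q3}.
Union: {q1,q2,q3,q4}.
ε-closure gives {q0,q1,q2,q3,q4}.
After 0: {q0,q1,q2,q3,q4}.
δ(q0,0) = {q1,q2,q4}; δ(q1,0) = {q0,q1,q2,q4}; δ(q2,0) = {q0,q1,q2,q3,q4}; δ(q3,0) = {q1,q2,q3}; δ(q4,0) = ∅.
Union: {q0,q1,q2,q3,q4}.
After 0: {q0,q1,q2,q3,q4}.
δ(q0,0) = {q1,q2,q4}; δ(q1,0) = {q0,q1,q2,q4}; δ(q2,0) = {q0,q1,q2,q3,q4}; δ(q3,0) = {q1,q2,q3}; δ(q4,0) = ∅.
Union: {q0,q1,q2,q3,q4}.
After 0: {q0,q1,q2,q3,q4}.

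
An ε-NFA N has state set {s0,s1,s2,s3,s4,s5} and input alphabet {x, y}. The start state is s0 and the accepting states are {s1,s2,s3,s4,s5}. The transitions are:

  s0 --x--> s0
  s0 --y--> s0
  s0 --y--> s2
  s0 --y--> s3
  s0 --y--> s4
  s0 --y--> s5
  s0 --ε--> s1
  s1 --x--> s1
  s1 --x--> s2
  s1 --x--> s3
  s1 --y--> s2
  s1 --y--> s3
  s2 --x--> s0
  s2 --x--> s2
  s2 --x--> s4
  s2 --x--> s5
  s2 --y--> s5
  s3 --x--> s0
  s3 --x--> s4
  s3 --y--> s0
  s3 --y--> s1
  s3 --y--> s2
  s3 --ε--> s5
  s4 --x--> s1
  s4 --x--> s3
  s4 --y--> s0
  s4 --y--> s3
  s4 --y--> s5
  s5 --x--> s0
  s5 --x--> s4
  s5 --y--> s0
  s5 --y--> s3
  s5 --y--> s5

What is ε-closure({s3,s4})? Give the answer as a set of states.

Begin with {s3,s4}.
s3 →ε {s5}; add s5.
ε-closure = {s3,s4,s5}.

{s3,s4,s5}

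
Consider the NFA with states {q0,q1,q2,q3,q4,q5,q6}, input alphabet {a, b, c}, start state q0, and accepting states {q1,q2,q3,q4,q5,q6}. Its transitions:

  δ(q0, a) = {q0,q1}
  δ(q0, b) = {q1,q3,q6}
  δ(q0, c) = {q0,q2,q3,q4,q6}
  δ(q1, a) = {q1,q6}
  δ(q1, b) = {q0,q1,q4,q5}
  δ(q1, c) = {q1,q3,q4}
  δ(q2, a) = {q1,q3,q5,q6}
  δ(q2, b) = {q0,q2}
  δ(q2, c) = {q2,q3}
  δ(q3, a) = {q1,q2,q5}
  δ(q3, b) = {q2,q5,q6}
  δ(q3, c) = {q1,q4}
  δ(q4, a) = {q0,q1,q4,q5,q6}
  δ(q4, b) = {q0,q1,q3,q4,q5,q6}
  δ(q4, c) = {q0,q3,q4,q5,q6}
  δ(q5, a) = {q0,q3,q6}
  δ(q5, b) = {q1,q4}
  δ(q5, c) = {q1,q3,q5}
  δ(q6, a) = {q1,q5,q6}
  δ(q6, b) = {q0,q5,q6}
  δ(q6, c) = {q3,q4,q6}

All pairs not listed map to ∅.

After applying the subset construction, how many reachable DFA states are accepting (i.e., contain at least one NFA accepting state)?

14

Start state of the DFA: {q0}.
{q0} --a--> {q0,q1}  [new]
{q0} --b--> {q1,q3,q6}  [new]
{q0} --c--> {q0,q2,q3,q4,q6}  [new]
{q0,q1} --a--> {q0,q1,q6}  [new]
{q0,q1} --b--> {q0,q1,q3,q4,q5,q6}  [new]
{q0,q1} --c--> {q0,q1,q2,q3,q4,q6}  [new]
{q1,q3,q6} --a--> {q1,q2,q5,q6}  [new]
{q1,q3,q6} --b--> {q0,q1,q2,q4,q5,q6}  [new]
{q1,q3,q6} --c--> {q1,q3,q4,q6}  [new]
{q0,q2,q3,q4,q6} --a--> {q0,q1,q2,q3,q4,q5,q6}  [new]
{q0,q2,q3,q4,q6} --b--> {q0,q1,q2,q3,q4,q5,q6}  [seen]
{q0,q2,q3,q4,q6} --c--> {q0,q1,q2,q3,q4,q5,q6}  [seen]
{q0,q1,q6} --a--> {q0,q1,q5,q6}  [new]
{q0,q1,q6} --b--> {q0,q1,q3,q4,q5,q6}  [seen]
{q0,q1,q6} --c--> {q0,q1,q2,q3,q4,q6}  [seen]
{q0,q1,q3,q4,q5,q6} --a--> {q0,q1,q2,q3,q4,q5,q6}  [seen]
{q0,q1,q3,q4,q5,q6} --b--> {q0,q1,q2,q3,q4,q5,q6}  [seen]
{q0,q1,q3,q4,q5,q6} --c--> {q0,q1,q2,q3,q4,q5,q6}  [seen]
{q0,q1,q2,q3,q4,q6} --a--> {q0,q1,q2,q3,q4,q5,q6}  [seen]
{q0,q1,q2,q3,q4,q6} --b--> {q0,q1,q2,q3,q4,q5,q6}  [seen]
{q0,q1,q2,q3,q4,q6} --c--> {q0,q1,q2,q3,q4,q5,q6}  [seen]
{q1,q2,q5,q6} --a--> {q0,q1,q3,q5,q6}  [new]
{q1,q2,q5,q6} --b--> {q0,q1,q2,q4,q5,q6}  [seen]
{q1,q2,q5,q6} --c--> {q1,q2,q3,q4,q5,q6}  [new]
{q0,q1,q2,q4,q5,q6} --a--> {q0,q1,q3,q4,q5,q6}  [seen]
{q0,q1,q2,q4,q5,q6} --b--> {q0,q1,q2,q3,q4,q5,q6}  [seen]
{q0,q1,q2,q4,q5,q6} --c--> {q0,q1,q2,q3,q4,q5,q6}  [seen]
{q1,q3,q4,q6} --a--> {q0,q1,q2,q4,q5,q6}  [seen]
{q1,q3,q4,q6} --b--> {q0,q1,q2,q3,q4,q5,q6}  [seen]
{q1,q3,q4,q6} --c--> {q0,q1,q3,q4,q5,q6}  [seen]
{q0,q1,q2,q3,q4,q5,q6} --a--> {q0,q1,q2,q3,q4,q5,q6}  [seen]
{q0,q1,q2,q3,q4,q5,q6} --b--> {q0,q1,q2,q3,q4,q5,q6}  [seen]
{q0,q1,q2,q3,q4,q5,q6} --c--> {q0,q1,q2,q3,q4,q5,q6}  [seen]
{q0,q1,q5,q6} --a--> {q0,q1,q3,q5,q6}  [seen]
{q0,q1,q5,q6} --b--> {q0,q1,q3,q4,q5,q6}  [seen]
{q0,q1,q5,q6} --c--> {q0,q1,q2,q3,q4,q5,q6}  [seen]
{q0,q1,q3,q5,q6} --a--> {q0,q1,q2,q3,q5,q6}  [new]
{q0,q1,q3,q5,q6} --b--> {q0,q1,q2,q3,q4,q5,q6}  [seen]
{q0,q1,q3,q5,q6} --c--> {q0,q1,q2,q3,q4,q5,q6}  [seen]
{q1,q2,q3,q4,q5,q6} --a--> {q0,q1,q2,q3,q4,q5,q6}  [seen]
{q1,q2,q3,q4,q5,q6} --b--> {q0,q1,q2,q3,q4,q5,q6}  [seen]
{q1,q2,q3,q4,q5,q6} --c--> {q0,q1,q2,q3,q4,q5,q6}  [seen]
{q0,q1,q2,q3,q5,q6} --a--> {q0,q1,q2,q3,q5,q6}  [seen]
{q0,q1,q2,q3,q5,q6} --b--> {q0,q1,q2,q3,q4,q5,q6}  [seen]
{q0,q1,q2,q3,q5,q6} --c--> {q0,q1,q2,q3,q4,q5,q6}  [seen]
Reachable DFA states: {q0}, {q0,q1}, {q1,q3,q6}, {q0,q2,q3,q4,q6}, {q0,q1,q6}, {q0,q1,q3,q4,q5,q6}, {q0,q1,q2,q3,q4,q6}, {q1,q2,q5,q6}, {q0,q1,q2,q4,q5,q6}, {q1,q3,q4,q6}, {q0,q1,q2,q3,q4,q5,q6}, {q0,q1,q5,q6}, {q0,q1,q3,q5,q6}, {q1,q2,q3,q4,q5,q6}, {q0,q1,q2,q3,q5,q6}.
Accepting DFA states (contain an NFA accepting state): {q0,q1}, {q1,q3,q6}, {q0,q2,q3,q4,q6}, {q0,q1,q6}, {q0,q1,q3,q4,q5,q6}, {q0,q1,q2,q3,q4,q6}, {q1,q2,q5,q6}, {q0,q1,q2,q4,q5,q6}, {q1,q3,q4,q6}, {q0,q1,q2,q3,q4,q5,q6}, {q0,q1,q5,q6}, {q0,q1,q3,q5,q6}, {q1,q2,q3,q4,q5,q6}, {q0,q1,q2,q3,q5,q6}.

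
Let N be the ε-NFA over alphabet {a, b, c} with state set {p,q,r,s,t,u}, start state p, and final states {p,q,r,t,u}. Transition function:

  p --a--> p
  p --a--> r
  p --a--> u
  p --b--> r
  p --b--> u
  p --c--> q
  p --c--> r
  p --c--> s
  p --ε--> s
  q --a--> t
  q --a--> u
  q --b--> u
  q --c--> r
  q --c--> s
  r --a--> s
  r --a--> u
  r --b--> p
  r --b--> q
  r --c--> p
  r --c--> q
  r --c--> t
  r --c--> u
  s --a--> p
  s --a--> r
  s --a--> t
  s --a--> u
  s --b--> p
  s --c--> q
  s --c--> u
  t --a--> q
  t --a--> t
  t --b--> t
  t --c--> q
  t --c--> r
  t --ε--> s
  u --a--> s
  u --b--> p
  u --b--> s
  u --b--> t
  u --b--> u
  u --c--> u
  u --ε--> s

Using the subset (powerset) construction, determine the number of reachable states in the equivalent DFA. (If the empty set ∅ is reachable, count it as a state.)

Start state of the DFA: {p,s} (ε-closure of the NFA start).
{p,s} --a--> {p,r,s,t,u}  [new]
{p,s} --b--> {p,r,s,u}  [new]
{p,s} --c--> {q,r,s,u}  [new]
{p,r,s,t,u} --a--> {p,q,r,s,t,u}  [new]
{p,r,s,t,u} --b--> {p,q,r,s,t,u}  [seen]
{p,r,s,t,u} --c--> {p,q,r,s,t,u}  [seen]
{p,r,s,u} --a--> {p,r,s,t,u}  [seen]
{p,r,s,u} --b--> {p,q,r,s,t,u}  [seen]
{p,r,s,u} --c--> {p,q,r,s,t,u}  [seen]
{q,r,s,u} --a--> {p,r,s,t,u}  [seen]
{q,r,s,u} --b--> {p,q,s,t,u}  [new]
{q,r,s,u} --c--> {p,q,r,s,t,u}  [seen]
{p,q,r,s,t,u} --a--> {p,q,r,s,t,u}  [seen]
{p,q,r,s,t,u} --b--> {p,q,r,s,t,u}  [seen]
{p,q,r,s,t,u} --c--> {p,q,r,s,t,u}  [seen]
{p,q,s,t,u} --a--> {p,q,r,s,t,u}  [seen]
{p,q,s,t,u} --b--> {p,r,s,t,u}  [seen]
{p,q,s,t,u} --c--> {q,r,s,u}  [seen]
Reachable DFA states: {p,s}, {p,r,s,t,u}, {p,r,s,u}, {q,r,s,u}, {p,q,r,s,t,u}, {p,q,s,t,u}.

6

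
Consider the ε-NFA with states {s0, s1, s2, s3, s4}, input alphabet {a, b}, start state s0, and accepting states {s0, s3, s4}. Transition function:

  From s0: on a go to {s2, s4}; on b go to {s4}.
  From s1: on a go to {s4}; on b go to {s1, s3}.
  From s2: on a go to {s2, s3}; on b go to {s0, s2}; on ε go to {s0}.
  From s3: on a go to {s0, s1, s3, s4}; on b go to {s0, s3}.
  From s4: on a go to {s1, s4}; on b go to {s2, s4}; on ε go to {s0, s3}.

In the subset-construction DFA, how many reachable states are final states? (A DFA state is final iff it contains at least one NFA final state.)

4

Start state of the DFA: {s0} (ε-closure of the NFA start).
{s0} --a--> {s0, s2, s3, s4}  [new]
{s0} --b--> {s0, s3, s4}  [new]
{s0, s2, s3, s4} --a--> {s0, s1, s2, s3, s4}  [new]
{s0, s2, s3, s4} --b--> {s0, s2, s3, s4}  [seen]
{s0, s3, s4} --a--> {s0, s1, s2, s3, s4}  [seen]
{s0, s3, s4} --b--> {s0, s2, s3, s4}  [seen]
{s0, s1, s2, s3, s4} --a--> {s0, s1, s2, s3, s4}  [seen]
{s0, s1, s2, s3, s4} --b--> {s0, s1, s2, s3, s4}  [seen]
Reachable DFA states: {s0}, {s0, s2, s3, s4}, {s0, s3, s4}, {s0, s1, s2, s3, s4}.
Accepting DFA states (contain an NFA accepting state): {s0}, {s0, s2, s3, s4}, {s0, s3, s4}, {s0, s1, s2, s3, s4}.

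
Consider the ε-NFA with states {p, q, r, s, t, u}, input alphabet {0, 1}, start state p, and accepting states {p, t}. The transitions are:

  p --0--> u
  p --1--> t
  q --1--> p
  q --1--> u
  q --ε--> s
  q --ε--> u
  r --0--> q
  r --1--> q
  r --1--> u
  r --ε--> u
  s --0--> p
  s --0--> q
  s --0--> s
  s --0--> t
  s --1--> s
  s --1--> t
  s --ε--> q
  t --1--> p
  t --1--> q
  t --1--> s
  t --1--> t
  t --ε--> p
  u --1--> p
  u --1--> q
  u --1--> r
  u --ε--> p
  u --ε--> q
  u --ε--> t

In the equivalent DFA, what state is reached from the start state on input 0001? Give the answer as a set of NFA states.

{p, q, r, s, t, u}

Start: {p}.
δ(p,0) = {u}.
Union: {u}.
ε-closure gives {p, q, s, t, u}.
After 0: {p, q, s, t, u}.
δ(p,0) = {u}; δ(q,0) = ∅; δ(s,0) = {p, q, s, t}; δ(t,0) = ∅; δ(u,0) = ∅.
Union: {p, q, s, t, u}.
After 0: {p, q, s, t, u}.
δ(p,0) = {u}; δ(q,0) = ∅; δ(s,0) = {p, q, s, t}; δ(t,0) = ∅; δ(u,0) = ∅.
Union: {p, q, s, t, u}.
After 0: {p, q, s, t, u}.
δ(p,1) = {t}; δ(q,1) = {p, u}; δ(s,1) = {s, t}; δ(t,1) = {p, q, s, t}; δ(u,1) = {p, q, r}.
Union: {p, q, r, s, t, u}.
After 1: {p, q, r, s, t, u}.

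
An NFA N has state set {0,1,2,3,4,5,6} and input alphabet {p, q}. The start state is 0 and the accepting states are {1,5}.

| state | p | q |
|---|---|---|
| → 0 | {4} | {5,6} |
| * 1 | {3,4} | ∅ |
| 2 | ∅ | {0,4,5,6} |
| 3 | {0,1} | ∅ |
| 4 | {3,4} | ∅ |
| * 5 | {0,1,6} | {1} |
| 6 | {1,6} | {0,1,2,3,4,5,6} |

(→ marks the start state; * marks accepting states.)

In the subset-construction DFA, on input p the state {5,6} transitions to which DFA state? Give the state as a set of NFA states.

{0,1,6}

δ(5,p) = {0,1,6}; δ(6,p) = {1,6}.
Union: {0,1,6}.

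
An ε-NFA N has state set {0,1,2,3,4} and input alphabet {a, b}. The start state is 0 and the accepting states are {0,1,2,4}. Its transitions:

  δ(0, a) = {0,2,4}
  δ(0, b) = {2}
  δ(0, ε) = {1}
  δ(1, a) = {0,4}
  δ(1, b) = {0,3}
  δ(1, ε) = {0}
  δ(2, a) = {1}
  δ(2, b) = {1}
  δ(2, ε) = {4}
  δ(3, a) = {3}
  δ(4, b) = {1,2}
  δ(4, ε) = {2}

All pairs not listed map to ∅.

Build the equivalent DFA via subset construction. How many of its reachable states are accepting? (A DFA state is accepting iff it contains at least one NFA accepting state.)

3

Start state of the DFA: {0,1} (ε-closure of the NFA start).
{0,1} --a--> {0,1,2,4}  [new]
{0,1} --b--> {0,1,2,3,4}  [new]
{0,1,2,4} --a--> {0,1,2,4}  [seen]
{0,1,2,4} --b--> {0,1,2,3,4}  [seen]
{0,1,2,3,4} --a--> {0,1,2,3,4}  [seen]
{0,1,2,3,4} --b--> {0,1,2,3,4}  [seen]
Reachable DFA states: {0,1}, {0,1,2,4}, {0,1,2,3,4}.
Accepting DFA states (contain an NFA accepting state): {0,1}, {0,1,2,4}, {0,1,2,3,4}.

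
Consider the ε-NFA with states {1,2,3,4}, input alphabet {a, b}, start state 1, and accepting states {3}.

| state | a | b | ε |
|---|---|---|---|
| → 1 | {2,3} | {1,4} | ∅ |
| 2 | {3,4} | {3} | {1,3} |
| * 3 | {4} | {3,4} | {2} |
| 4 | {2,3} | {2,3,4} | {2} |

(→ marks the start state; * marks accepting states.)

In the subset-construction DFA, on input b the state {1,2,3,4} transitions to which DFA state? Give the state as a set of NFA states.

{1,2,3,4}

δ(1,b) = {1,4}; δ(2,b) = {3}; δ(3,b) = {3,4}; δ(4,b) = {2,3,4}.
Union: {1,2,3,4}.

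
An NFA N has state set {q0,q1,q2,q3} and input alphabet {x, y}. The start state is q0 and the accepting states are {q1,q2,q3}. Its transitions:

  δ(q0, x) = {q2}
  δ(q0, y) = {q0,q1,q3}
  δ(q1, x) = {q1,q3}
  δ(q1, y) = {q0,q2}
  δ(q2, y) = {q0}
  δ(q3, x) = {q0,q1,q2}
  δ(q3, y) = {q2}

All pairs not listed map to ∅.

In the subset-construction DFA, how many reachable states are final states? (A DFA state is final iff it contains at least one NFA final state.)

Start state of the DFA: {q0}.
{q0} --x--> {q2}  [new]
{q0} --y--> {q0,q1,q3}  [new]
{q2} --x--> ∅  [new]
{q2} --y--> {q0}  [seen]
{q0,q1,q3} --x--> {q0,q1,q2,q3}  [new]
{q0,q1,q3} --y--> {q0,q1,q2,q3}  [seen]
∅ --x--> ∅  [seen]
∅ --y--> ∅  [seen]
{q0,q1,q2,q3} --x--> {q0,q1,q2,q3}  [seen]
{q0,q1,q2,q3} --y--> {q0,q1,q2,q3}  [seen]
Reachable DFA states: {q0}, {q2}, {q0,q1,q3}, ∅, {q0,q1,q2,q3}.
Accepting DFA states (contain an NFA accepting state): {q2}, {q0,q1,q3}, {q0,q1,q2,q3}.

3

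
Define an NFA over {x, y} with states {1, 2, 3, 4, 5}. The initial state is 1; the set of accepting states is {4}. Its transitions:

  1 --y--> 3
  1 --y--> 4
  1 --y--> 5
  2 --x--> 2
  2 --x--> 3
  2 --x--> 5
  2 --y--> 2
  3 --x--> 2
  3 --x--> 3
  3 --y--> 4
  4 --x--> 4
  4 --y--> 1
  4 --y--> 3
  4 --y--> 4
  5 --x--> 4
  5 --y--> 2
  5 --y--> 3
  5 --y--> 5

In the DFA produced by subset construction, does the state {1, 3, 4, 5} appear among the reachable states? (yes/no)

no

Start state of the DFA: {1}.
{1} --x--> ∅  [new]
{1} --y--> {3, 4, 5}  [new]
∅ --x--> ∅  [seen]
∅ --y--> ∅  [seen]
{3, 4, 5} --x--> {2, 3, 4}  [new]
{3, 4, 5} --y--> {1, 2, 3, 4, 5}  [new]
{2, 3, 4} --x--> {2, 3, 4, 5}  [new]
{2, 3, 4} --y--> {1, 2, 3, 4}  [new]
{1, 2, 3, 4, 5} --x--> {2, 3, 4, 5}  [seen]
{1, 2, 3, 4, 5} --y--> {1, 2, 3, 4, 5}  [seen]
{2, 3, 4, 5} --x--> {2, 3, 4, 5}  [seen]
{2, 3, 4, 5} --y--> {1, 2, 3, 4, 5}  [seen]
{1, 2, 3, 4} --x--> {2, 3, 4, 5}  [seen]
{1, 2, 3, 4} --y--> {1, 2, 3, 4, 5}  [seen]
Reachable DFA states: {1}, ∅, {3, 4, 5}, {2, 3, 4}, {1, 2, 3, 4, 5}, {2, 3, 4, 5}, {1, 2, 3, 4}.
{1, 3, 4, 5} is not among them.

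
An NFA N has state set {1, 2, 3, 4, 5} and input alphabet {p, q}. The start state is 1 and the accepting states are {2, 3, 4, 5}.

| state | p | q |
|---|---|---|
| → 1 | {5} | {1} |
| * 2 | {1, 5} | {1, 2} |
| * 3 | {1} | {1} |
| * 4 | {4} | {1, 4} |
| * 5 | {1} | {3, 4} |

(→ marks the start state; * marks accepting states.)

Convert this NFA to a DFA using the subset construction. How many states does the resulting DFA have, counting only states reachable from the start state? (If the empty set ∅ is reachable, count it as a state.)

Start state of the DFA: {1}.
{1} --p--> {5}  [new]
{1} --q--> {1}  [seen]
{5} --p--> {1}  [seen]
{5} --q--> {3, 4}  [new]
{3, 4} --p--> {1, 4}  [new]
{3, 4} --q--> {1, 4}  [seen]
{1, 4} --p--> {4, 5}  [new]
{1, 4} --q--> {1, 4}  [seen]
{4, 5} --p--> {1, 4}  [seen]
{4, 5} --q--> {1, 3, 4}  [new]
{1, 3, 4} --p--> {1, 4, 5}  [new]
{1, 3, 4} --q--> {1, 4}  [seen]
{1, 4, 5} --p--> {1, 4, 5}  [seen]
{1, 4, 5} --q--> {1, 3, 4}  [seen]
Reachable DFA states: {1}, {5}, {3, 4}, {1, 4}, {4, 5}, {1, 3, 4}, {1, 4, 5}.

7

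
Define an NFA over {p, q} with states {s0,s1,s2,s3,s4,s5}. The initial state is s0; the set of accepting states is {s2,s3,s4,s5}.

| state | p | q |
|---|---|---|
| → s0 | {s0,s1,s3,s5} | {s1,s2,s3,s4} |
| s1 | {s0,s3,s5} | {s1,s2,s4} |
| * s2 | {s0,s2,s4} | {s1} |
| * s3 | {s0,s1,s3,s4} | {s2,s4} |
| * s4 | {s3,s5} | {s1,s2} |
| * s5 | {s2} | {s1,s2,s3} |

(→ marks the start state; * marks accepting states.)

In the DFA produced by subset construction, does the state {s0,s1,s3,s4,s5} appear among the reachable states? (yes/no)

Start state of the DFA: {s0}.
{s0} --p--> {s0,s1,s3,s5}  [new]
{s0} --q--> {s1,s2,s3,s4}  [new]
{s0,s1,s3,s5} --p--> {s0,s1,s2,s3,s4,s5}  [new]
{s0,s1,s3,s5} --q--> {s1,s2,s3,s4}  [seen]
{s1,s2,s3,s4} --p--> {s0,s1,s2,s3,s4,s5}  [seen]
{s1,s2,s3,s4} --q--> {s1,s2,s4}  [new]
{s0,s1,s2,s3,s4,s5} --p--> {s0,s1,s2,s3,s4,s5}  [seen]
{s0,s1,s2,s3,s4,s5} --q--> {s1,s2,s3,s4}  [seen]
{s1,s2,s4} --p--> {s0,s2,s3,s4,s5}  [new]
{s1,s2,s4} --q--> {s1,s2,s4}  [seen]
{s0,s2,s3,s4,s5} --p--> {s0,s1,s2,s3,s4,s5}  [seen]
{s0,s2,s3,s4,s5} --q--> {s1,s2,s3,s4}  [seen]
Reachable DFA states: {s0}, {s0,s1,s3,s5}, {s1,s2,s3,s4}, {s0,s1,s2,s3,s4,s5}, {s1,s2,s4}, {s0,s2,s3,s4,s5}.
{s0,s1,s3,s4,s5} is not among them.

no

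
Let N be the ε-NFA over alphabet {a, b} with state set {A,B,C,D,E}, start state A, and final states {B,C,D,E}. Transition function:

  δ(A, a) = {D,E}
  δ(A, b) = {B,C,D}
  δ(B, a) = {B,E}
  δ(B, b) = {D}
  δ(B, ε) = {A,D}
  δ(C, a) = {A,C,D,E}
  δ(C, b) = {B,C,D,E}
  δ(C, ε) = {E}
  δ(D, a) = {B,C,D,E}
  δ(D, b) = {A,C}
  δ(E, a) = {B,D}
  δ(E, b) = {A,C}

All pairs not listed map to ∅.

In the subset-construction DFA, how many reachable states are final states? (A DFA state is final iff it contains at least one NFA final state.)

3

Start state of the DFA: {A} (ε-closure of the NFA start).
{A} --a--> {D,E}  [new]
{A} --b--> {A,B,C,D,E}  [new]
{D,E} --a--> {A,B,C,D,E}  [seen]
{D,E} --b--> {A,C,E}  [new]
{A,B,C,D,E} --a--> {A,B,C,D,E}  [seen]
{A,B,C,D,E} --b--> {A,B,C,D,E}  [seen]
{A,C,E} --a--> {A,B,C,D,E}  [seen]
{A,C,E} --b--> {A,B,C,D,E}  [seen]
Reachable DFA states: {A}, {D,E}, {A,B,C,D,E}, {A,C,E}.
Accepting DFA states (contain an NFA accepting state): {D,E}, {A,B,C,D,E}, {A,C,E}.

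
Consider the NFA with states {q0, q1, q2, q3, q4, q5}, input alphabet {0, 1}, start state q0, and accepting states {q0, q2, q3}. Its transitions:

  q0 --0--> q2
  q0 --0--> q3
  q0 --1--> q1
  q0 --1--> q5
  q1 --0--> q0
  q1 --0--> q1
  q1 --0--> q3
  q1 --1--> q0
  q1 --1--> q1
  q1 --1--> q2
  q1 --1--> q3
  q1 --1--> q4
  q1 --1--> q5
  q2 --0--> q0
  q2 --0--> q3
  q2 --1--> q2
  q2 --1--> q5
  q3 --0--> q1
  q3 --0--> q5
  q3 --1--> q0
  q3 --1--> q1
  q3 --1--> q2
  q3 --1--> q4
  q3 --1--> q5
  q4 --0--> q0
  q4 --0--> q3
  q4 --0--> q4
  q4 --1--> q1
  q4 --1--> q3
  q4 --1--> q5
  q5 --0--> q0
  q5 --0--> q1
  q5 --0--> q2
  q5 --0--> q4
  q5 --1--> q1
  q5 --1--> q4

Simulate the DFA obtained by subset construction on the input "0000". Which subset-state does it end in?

Start: {q0}.
δ(q0,0) = {q2, q3}.
Union: {q2, q3}.
After 0: {q2, q3}.
δ(q2,0) = {q0, q3}; δ(q3,0) = {q1, q5}.
Union: {q0, q1, q3, q5}.
After 0: {q0, q1, q3, q5}.
δ(q0,0) = {q2, q3}; δ(q1,0) = {q0, q1, q3}; δ(q3,0) = {q1, q5}; δ(q5,0) = {q0, q1, q2, q4}.
Union: {q0, q1, q2, q3, q4, q5}.
After 0: {q0, q1, q2, q3, q4, q5}.
δ(q0,0) = {q2, q3}; δ(q1,0) = {q0, q1, q3}; δ(q2,0) = {q0, q3}; δ(q3,0) = {q1, q5}; δ(q4,0) = {q0, q3, q4}; δ(q5,0) = {q0, q1, q2, q4}.
Union: {q0, q1, q2, q3, q4, q5}.
After 0: {q0, q1, q2, q3, q4, q5}.

{q0, q1, q2, q3, q4, q5}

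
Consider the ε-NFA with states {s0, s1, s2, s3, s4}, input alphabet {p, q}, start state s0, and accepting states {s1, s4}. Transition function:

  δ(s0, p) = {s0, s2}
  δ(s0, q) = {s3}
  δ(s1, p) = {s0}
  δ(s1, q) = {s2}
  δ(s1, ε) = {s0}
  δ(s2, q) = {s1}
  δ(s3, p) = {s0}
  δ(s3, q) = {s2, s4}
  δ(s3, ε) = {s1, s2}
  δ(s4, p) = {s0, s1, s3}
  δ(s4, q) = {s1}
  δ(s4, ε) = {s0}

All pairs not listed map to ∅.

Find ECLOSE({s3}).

{s0, s1, s2, s3}

Begin with {s3}.
s3 →ε {s1, s2}; add s1, s2.
s1 →ε {s0}; add s0.
ε-closure = {s0, s1, s2, s3}.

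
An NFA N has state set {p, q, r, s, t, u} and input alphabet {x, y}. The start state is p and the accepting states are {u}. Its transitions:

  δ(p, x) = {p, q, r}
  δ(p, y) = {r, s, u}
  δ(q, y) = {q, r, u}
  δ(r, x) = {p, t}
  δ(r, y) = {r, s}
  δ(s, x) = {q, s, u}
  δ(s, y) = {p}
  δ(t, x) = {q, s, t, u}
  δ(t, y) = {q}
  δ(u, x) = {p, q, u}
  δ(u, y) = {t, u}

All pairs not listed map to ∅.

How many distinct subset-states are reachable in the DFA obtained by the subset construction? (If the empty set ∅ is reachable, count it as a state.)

Start state of the DFA: {p}.
{p} --x--> {p, q, r}  [new]
{p} --y--> {r, s, u}  [new]
{p, q, r} --x--> {p, q, r, t}  [new]
{p, q, r} --y--> {q, r, s, u}  [new]
{r, s, u} --x--> {p, q, s, t, u}  [new]
{r, s, u} --y--> {p, r, s, t, u}  [new]
{p, q, r, t} --x--> {p, q, r, s, t, u}  [new]
{p, q, r, t} --y--> {q, r, s, u}  [seen]
{q, r, s, u} --x--> {p, q, s, t, u}  [seen]
{q, r, s, u} --y--> {p, q, r, s, t, u}  [seen]
{p, q, s, t, u} --x--> {p, q, r, s, t, u}  [seen]
{p, q, s, t, u} --y--> {p, q, r, s, t, u}  [seen]
{p, r, s, t, u} --x--> {p, q, r, s, t, u}  [seen]
{p, r, s, t, u} --y--> {p, q, r, s, t, u}  [seen]
{p, q, r, s, t, u} --x--> {p, q, r, s, t, u}  [seen]
{p, q, r, s, t, u} --y--> {p, q, r, s, t, u}  [seen]
Reachable DFA states: {p}, {p, q, r}, {r, s, u}, {p, q, r, t}, {q, r, s, u}, {p, q, s, t, u}, {p, r, s, t, u}, {p, q, r, s, t, u}.

8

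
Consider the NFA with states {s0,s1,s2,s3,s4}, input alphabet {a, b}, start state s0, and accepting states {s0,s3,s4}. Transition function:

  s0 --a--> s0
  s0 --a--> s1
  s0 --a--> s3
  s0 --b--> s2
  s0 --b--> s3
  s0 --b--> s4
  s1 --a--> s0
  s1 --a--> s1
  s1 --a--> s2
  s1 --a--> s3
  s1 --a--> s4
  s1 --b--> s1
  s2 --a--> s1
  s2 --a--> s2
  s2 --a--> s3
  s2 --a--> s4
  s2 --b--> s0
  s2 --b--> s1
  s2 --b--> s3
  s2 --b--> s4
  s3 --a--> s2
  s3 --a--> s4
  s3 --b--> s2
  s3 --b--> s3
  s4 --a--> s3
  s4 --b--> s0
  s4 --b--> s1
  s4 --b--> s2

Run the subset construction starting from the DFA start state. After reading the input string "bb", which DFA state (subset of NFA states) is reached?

{s0,s1,s2,s3,s4}

Start: {s0}.
δ(s0,b) = {s2,s3,s4}.
Union: {s2,s3,s4}.
After b: {s2,s3,s4}.
δ(s2,b) = {s0,s1,s3,s4}; δ(s3,b) = {s2,s3}; δ(s4,b) = {s0,s1,s2}.
Union: {s0,s1,s2,s3,s4}.
After b: {s0,s1,s2,s3,s4}.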